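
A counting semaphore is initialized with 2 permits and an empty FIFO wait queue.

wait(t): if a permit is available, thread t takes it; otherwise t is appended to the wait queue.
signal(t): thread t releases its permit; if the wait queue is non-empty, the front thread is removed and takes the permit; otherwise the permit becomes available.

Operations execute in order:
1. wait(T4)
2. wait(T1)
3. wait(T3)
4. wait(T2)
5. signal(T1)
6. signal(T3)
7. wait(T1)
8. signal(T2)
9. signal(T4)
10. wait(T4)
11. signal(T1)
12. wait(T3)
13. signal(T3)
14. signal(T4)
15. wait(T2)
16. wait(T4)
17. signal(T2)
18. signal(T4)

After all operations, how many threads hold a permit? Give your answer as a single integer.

Answer: 0

Derivation:
Step 1: wait(T4) -> count=1 queue=[] holders={T4}
Step 2: wait(T1) -> count=0 queue=[] holders={T1,T4}
Step 3: wait(T3) -> count=0 queue=[T3] holders={T1,T4}
Step 4: wait(T2) -> count=0 queue=[T3,T2] holders={T1,T4}
Step 5: signal(T1) -> count=0 queue=[T2] holders={T3,T4}
Step 6: signal(T3) -> count=0 queue=[] holders={T2,T4}
Step 7: wait(T1) -> count=0 queue=[T1] holders={T2,T4}
Step 8: signal(T2) -> count=0 queue=[] holders={T1,T4}
Step 9: signal(T4) -> count=1 queue=[] holders={T1}
Step 10: wait(T4) -> count=0 queue=[] holders={T1,T4}
Step 11: signal(T1) -> count=1 queue=[] holders={T4}
Step 12: wait(T3) -> count=0 queue=[] holders={T3,T4}
Step 13: signal(T3) -> count=1 queue=[] holders={T4}
Step 14: signal(T4) -> count=2 queue=[] holders={none}
Step 15: wait(T2) -> count=1 queue=[] holders={T2}
Step 16: wait(T4) -> count=0 queue=[] holders={T2,T4}
Step 17: signal(T2) -> count=1 queue=[] holders={T4}
Step 18: signal(T4) -> count=2 queue=[] holders={none}
Final holders: {none} -> 0 thread(s)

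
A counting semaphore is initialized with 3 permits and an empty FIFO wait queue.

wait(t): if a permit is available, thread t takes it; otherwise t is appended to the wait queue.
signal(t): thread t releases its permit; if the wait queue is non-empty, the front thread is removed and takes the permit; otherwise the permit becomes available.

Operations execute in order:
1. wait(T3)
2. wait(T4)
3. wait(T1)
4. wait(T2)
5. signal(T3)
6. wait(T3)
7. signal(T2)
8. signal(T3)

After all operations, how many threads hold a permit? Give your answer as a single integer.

Answer: 2

Derivation:
Step 1: wait(T3) -> count=2 queue=[] holders={T3}
Step 2: wait(T4) -> count=1 queue=[] holders={T3,T4}
Step 3: wait(T1) -> count=0 queue=[] holders={T1,T3,T4}
Step 4: wait(T2) -> count=0 queue=[T2] holders={T1,T3,T4}
Step 5: signal(T3) -> count=0 queue=[] holders={T1,T2,T4}
Step 6: wait(T3) -> count=0 queue=[T3] holders={T1,T2,T4}
Step 7: signal(T2) -> count=0 queue=[] holders={T1,T3,T4}
Step 8: signal(T3) -> count=1 queue=[] holders={T1,T4}
Final holders: {T1,T4} -> 2 thread(s)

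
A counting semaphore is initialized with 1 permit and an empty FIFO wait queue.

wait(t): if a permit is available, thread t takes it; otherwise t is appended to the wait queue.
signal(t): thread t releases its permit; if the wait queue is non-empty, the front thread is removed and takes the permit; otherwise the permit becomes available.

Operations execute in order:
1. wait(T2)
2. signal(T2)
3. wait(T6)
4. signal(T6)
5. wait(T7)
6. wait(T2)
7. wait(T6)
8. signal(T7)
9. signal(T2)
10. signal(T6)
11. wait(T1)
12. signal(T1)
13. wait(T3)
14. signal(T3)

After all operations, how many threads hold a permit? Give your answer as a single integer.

Answer: 0

Derivation:
Step 1: wait(T2) -> count=0 queue=[] holders={T2}
Step 2: signal(T2) -> count=1 queue=[] holders={none}
Step 3: wait(T6) -> count=0 queue=[] holders={T6}
Step 4: signal(T6) -> count=1 queue=[] holders={none}
Step 5: wait(T7) -> count=0 queue=[] holders={T7}
Step 6: wait(T2) -> count=0 queue=[T2] holders={T7}
Step 7: wait(T6) -> count=0 queue=[T2,T6] holders={T7}
Step 8: signal(T7) -> count=0 queue=[T6] holders={T2}
Step 9: signal(T2) -> count=0 queue=[] holders={T6}
Step 10: signal(T6) -> count=1 queue=[] holders={none}
Step 11: wait(T1) -> count=0 queue=[] holders={T1}
Step 12: signal(T1) -> count=1 queue=[] holders={none}
Step 13: wait(T3) -> count=0 queue=[] holders={T3}
Step 14: signal(T3) -> count=1 queue=[] holders={none}
Final holders: {none} -> 0 thread(s)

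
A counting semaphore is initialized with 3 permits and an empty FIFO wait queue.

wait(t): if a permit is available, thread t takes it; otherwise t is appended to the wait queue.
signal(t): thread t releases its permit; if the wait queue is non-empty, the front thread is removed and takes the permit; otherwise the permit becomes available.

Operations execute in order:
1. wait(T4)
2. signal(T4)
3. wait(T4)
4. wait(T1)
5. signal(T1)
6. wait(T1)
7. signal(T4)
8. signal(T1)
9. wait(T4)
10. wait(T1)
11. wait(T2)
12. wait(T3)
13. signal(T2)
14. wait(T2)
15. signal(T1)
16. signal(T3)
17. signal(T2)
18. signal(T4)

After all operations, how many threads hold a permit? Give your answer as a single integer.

Answer: 0

Derivation:
Step 1: wait(T4) -> count=2 queue=[] holders={T4}
Step 2: signal(T4) -> count=3 queue=[] holders={none}
Step 3: wait(T4) -> count=2 queue=[] holders={T4}
Step 4: wait(T1) -> count=1 queue=[] holders={T1,T4}
Step 5: signal(T1) -> count=2 queue=[] holders={T4}
Step 6: wait(T1) -> count=1 queue=[] holders={T1,T4}
Step 7: signal(T4) -> count=2 queue=[] holders={T1}
Step 8: signal(T1) -> count=3 queue=[] holders={none}
Step 9: wait(T4) -> count=2 queue=[] holders={T4}
Step 10: wait(T1) -> count=1 queue=[] holders={T1,T4}
Step 11: wait(T2) -> count=0 queue=[] holders={T1,T2,T4}
Step 12: wait(T3) -> count=0 queue=[T3] holders={T1,T2,T4}
Step 13: signal(T2) -> count=0 queue=[] holders={T1,T3,T4}
Step 14: wait(T2) -> count=0 queue=[T2] holders={T1,T3,T4}
Step 15: signal(T1) -> count=0 queue=[] holders={T2,T3,T4}
Step 16: signal(T3) -> count=1 queue=[] holders={T2,T4}
Step 17: signal(T2) -> count=2 queue=[] holders={T4}
Step 18: signal(T4) -> count=3 queue=[] holders={none}
Final holders: {none} -> 0 thread(s)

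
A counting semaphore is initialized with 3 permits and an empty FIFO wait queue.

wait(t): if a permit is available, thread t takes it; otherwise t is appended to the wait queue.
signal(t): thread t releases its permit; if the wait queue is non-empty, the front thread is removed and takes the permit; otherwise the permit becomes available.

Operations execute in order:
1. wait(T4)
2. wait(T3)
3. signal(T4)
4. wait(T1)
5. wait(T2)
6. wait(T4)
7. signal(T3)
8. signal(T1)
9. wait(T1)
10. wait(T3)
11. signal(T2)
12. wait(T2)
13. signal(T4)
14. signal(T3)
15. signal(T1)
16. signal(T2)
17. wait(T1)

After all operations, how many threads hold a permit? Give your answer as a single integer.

Answer: 1

Derivation:
Step 1: wait(T4) -> count=2 queue=[] holders={T4}
Step 2: wait(T3) -> count=1 queue=[] holders={T3,T4}
Step 3: signal(T4) -> count=2 queue=[] holders={T3}
Step 4: wait(T1) -> count=1 queue=[] holders={T1,T3}
Step 5: wait(T2) -> count=0 queue=[] holders={T1,T2,T3}
Step 6: wait(T4) -> count=0 queue=[T4] holders={T1,T2,T3}
Step 7: signal(T3) -> count=0 queue=[] holders={T1,T2,T4}
Step 8: signal(T1) -> count=1 queue=[] holders={T2,T4}
Step 9: wait(T1) -> count=0 queue=[] holders={T1,T2,T4}
Step 10: wait(T3) -> count=0 queue=[T3] holders={T1,T2,T4}
Step 11: signal(T2) -> count=0 queue=[] holders={T1,T3,T4}
Step 12: wait(T2) -> count=0 queue=[T2] holders={T1,T3,T4}
Step 13: signal(T4) -> count=0 queue=[] holders={T1,T2,T3}
Step 14: signal(T3) -> count=1 queue=[] holders={T1,T2}
Step 15: signal(T1) -> count=2 queue=[] holders={T2}
Step 16: signal(T2) -> count=3 queue=[] holders={none}
Step 17: wait(T1) -> count=2 queue=[] holders={T1}
Final holders: {T1} -> 1 thread(s)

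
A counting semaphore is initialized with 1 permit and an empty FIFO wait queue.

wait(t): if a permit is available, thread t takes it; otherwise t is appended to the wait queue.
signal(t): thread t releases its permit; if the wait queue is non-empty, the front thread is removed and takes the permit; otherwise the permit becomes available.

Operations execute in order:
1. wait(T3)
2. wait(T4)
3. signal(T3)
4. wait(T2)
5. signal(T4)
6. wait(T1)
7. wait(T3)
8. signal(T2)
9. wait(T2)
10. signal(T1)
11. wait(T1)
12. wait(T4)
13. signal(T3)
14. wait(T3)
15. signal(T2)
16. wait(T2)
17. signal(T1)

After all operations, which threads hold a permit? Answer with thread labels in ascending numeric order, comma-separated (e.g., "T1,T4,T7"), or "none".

Step 1: wait(T3) -> count=0 queue=[] holders={T3}
Step 2: wait(T4) -> count=0 queue=[T4] holders={T3}
Step 3: signal(T3) -> count=0 queue=[] holders={T4}
Step 4: wait(T2) -> count=0 queue=[T2] holders={T4}
Step 5: signal(T4) -> count=0 queue=[] holders={T2}
Step 6: wait(T1) -> count=0 queue=[T1] holders={T2}
Step 7: wait(T3) -> count=0 queue=[T1,T3] holders={T2}
Step 8: signal(T2) -> count=0 queue=[T3] holders={T1}
Step 9: wait(T2) -> count=0 queue=[T3,T2] holders={T1}
Step 10: signal(T1) -> count=0 queue=[T2] holders={T3}
Step 11: wait(T1) -> count=0 queue=[T2,T1] holders={T3}
Step 12: wait(T4) -> count=0 queue=[T2,T1,T4] holders={T3}
Step 13: signal(T3) -> count=0 queue=[T1,T4] holders={T2}
Step 14: wait(T3) -> count=0 queue=[T1,T4,T3] holders={T2}
Step 15: signal(T2) -> count=0 queue=[T4,T3] holders={T1}
Step 16: wait(T2) -> count=0 queue=[T4,T3,T2] holders={T1}
Step 17: signal(T1) -> count=0 queue=[T3,T2] holders={T4}
Final holders: T4

Answer: T4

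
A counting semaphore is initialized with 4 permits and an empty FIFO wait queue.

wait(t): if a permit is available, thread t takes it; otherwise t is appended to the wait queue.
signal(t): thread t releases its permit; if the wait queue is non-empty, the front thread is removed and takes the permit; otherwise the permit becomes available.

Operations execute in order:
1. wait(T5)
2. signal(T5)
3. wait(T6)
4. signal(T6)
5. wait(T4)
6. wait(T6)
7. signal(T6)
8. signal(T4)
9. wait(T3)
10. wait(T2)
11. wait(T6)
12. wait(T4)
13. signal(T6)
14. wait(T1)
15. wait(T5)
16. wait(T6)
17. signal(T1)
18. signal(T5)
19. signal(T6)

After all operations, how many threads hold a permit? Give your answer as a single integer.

Step 1: wait(T5) -> count=3 queue=[] holders={T5}
Step 2: signal(T5) -> count=4 queue=[] holders={none}
Step 3: wait(T6) -> count=3 queue=[] holders={T6}
Step 4: signal(T6) -> count=4 queue=[] holders={none}
Step 5: wait(T4) -> count=3 queue=[] holders={T4}
Step 6: wait(T6) -> count=2 queue=[] holders={T4,T6}
Step 7: signal(T6) -> count=3 queue=[] holders={T4}
Step 8: signal(T4) -> count=4 queue=[] holders={none}
Step 9: wait(T3) -> count=3 queue=[] holders={T3}
Step 10: wait(T2) -> count=2 queue=[] holders={T2,T3}
Step 11: wait(T6) -> count=1 queue=[] holders={T2,T3,T6}
Step 12: wait(T4) -> count=0 queue=[] holders={T2,T3,T4,T6}
Step 13: signal(T6) -> count=1 queue=[] holders={T2,T3,T4}
Step 14: wait(T1) -> count=0 queue=[] holders={T1,T2,T3,T4}
Step 15: wait(T5) -> count=0 queue=[T5] holders={T1,T2,T3,T4}
Step 16: wait(T6) -> count=0 queue=[T5,T6] holders={T1,T2,T3,T4}
Step 17: signal(T1) -> count=0 queue=[T6] holders={T2,T3,T4,T5}
Step 18: signal(T5) -> count=0 queue=[] holders={T2,T3,T4,T6}
Step 19: signal(T6) -> count=1 queue=[] holders={T2,T3,T4}
Final holders: {T2,T3,T4} -> 3 thread(s)

Answer: 3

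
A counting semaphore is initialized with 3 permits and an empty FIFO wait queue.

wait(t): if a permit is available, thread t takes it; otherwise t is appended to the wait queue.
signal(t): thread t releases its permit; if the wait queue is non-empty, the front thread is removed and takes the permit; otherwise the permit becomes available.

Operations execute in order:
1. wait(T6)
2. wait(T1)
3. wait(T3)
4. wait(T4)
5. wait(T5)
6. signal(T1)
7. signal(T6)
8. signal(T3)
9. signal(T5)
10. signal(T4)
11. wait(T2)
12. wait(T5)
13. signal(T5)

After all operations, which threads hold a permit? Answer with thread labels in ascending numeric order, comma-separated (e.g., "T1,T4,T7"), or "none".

Step 1: wait(T6) -> count=2 queue=[] holders={T6}
Step 2: wait(T1) -> count=1 queue=[] holders={T1,T6}
Step 3: wait(T3) -> count=0 queue=[] holders={T1,T3,T6}
Step 4: wait(T4) -> count=0 queue=[T4] holders={T1,T3,T6}
Step 5: wait(T5) -> count=0 queue=[T4,T5] holders={T1,T3,T6}
Step 6: signal(T1) -> count=0 queue=[T5] holders={T3,T4,T6}
Step 7: signal(T6) -> count=0 queue=[] holders={T3,T4,T5}
Step 8: signal(T3) -> count=1 queue=[] holders={T4,T5}
Step 9: signal(T5) -> count=2 queue=[] holders={T4}
Step 10: signal(T4) -> count=3 queue=[] holders={none}
Step 11: wait(T2) -> count=2 queue=[] holders={T2}
Step 12: wait(T5) -> count=1 queue=[] holders={T2,T5}
Step 13: signal(T5) -> count=2 queue=[] holders={T2}
Final holders: T2

Answer: T2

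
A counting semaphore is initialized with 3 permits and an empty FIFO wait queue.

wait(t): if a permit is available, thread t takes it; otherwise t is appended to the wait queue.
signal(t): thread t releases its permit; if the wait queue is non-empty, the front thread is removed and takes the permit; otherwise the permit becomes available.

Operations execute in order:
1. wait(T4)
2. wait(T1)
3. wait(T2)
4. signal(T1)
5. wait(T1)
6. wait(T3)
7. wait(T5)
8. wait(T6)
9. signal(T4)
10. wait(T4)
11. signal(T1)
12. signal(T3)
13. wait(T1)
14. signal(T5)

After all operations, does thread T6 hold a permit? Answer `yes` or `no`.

Answer: yes

Derivation:
Step 1: wait(T4) -> count=2 queue=[] holders={T4}
Step 2: wait(T1) -> count=1 queue=[] holders={T1,T4}
Step 3: wait(T2) -> count=0 queue=[] holders={T1,T2,T4}
Step 4: signal(T1) -> count=1 queue=[] holders={T2,T4}
Step 5: wait(T1) -> count=0 queue=[] holders={T1,T2,T4}
Step 6: wait(T3) -> count=0 queue=[T3] holders={T1,T2,T4}
Step 7: wait(T5) -> count=0 queue=[T3,T5] holders={T1,T2,T4}
Step 8: wait(T6) -> count=0 queue=[T3,T5,T6] holders={T1,T2,T4}
Step 9: signal(T4) -> count=0 queue=[T5,T6] holders={T1,T2,T3}
Step 10: wait(T4) -> count=0 queue=[T5,T6,T4] holders={T1,T2,T3}
Step 11: signal(T1) -> count=0 queue=[T6,T4] holders={T2,T3,T5}
Step 12: signal(T3) -> count=0 queue=[T4] holders={T2,T5,T6}
Step 13: wait(T1) -> count=0 queue=[T4,T1] holders={T2,T5,T6}
Step 14: signal(T5) -> count=0 queue=[T1] holders={T2,T4,T6}
Final holders: {T2,T4,T6} -> T6 in holders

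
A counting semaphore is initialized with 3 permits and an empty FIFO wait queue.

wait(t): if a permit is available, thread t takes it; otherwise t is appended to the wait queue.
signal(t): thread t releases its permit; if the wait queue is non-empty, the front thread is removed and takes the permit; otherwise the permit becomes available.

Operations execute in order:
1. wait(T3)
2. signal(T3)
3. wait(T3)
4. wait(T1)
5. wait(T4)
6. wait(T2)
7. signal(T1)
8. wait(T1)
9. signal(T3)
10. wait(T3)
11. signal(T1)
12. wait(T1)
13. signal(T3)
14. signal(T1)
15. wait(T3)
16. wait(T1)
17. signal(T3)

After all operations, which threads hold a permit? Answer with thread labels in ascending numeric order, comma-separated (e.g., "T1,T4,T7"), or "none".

Step 1: wait(T3) -> count=2 queue=[] holders={T3}
Step 2: signal(T3) -> count=3 queue=[] holders={none}
Step 3: wait(T3) -> count=2 queue=[] holders={T3}
Step 4: wait(T1) -> count=1 queue=[] holders={T1,T3}
Step 5: wait(T4) -> count=0 queue=[] holders={T1,T3,T4}
Step 6: wait(T2) -> count=0 queue=[T2] holders={T1,T3,T4}
Step 7: signal(T1) -> count=0 queue=[] holders={T2,T3,T4}
Step 8: wait(T1) -> count=0 queue=[T1] holders={T2,T3,T4}
Step 9: signal(T3) -> count=0 queue=[] holders={T1,T2,T4}
Step 10: wait(T3) -> count=0 queue=[T3] holders={T1,T2,T4}
Step 11: signal(T1) -> count=0 queue=[] holders={T2,T3,T4}
Step 12: wait(T1) -> count=0 queue=[T1] holders={T2,T3,T4}
Step 13: signal(T3) -> count=0 queue=[] holders={T1,T2,T4}
Step 14: signal(T1) -> count=1 queue=[] holders={T2,T4}
Step 15: wait(T3) -> count=0 queue=[] holders={T2,T3,T4}
Step 16: wait(T1) -> count=0 queue=[T1] holders={T2,T3,T4}
Step 17: signal(T3) -> count=0 queue=[] holders={T1,T2,T4}
Final holders: T1,T2,T4

Answer: T1,T2,T4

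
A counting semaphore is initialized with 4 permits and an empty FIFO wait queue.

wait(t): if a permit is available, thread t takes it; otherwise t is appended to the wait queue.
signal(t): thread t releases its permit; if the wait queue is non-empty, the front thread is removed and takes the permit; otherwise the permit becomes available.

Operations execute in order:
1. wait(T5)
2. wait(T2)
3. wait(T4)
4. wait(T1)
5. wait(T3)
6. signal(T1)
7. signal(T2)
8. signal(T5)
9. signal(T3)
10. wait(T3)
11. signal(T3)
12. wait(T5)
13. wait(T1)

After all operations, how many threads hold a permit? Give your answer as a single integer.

Answer: 3

Derivation:
Step 1: wait(T5) -> count=3 queue=[] holders={T5}
Step 2: wait(T2) -> count=2 queue=[] holders={T2,T5}
Step 3: wait(T4) -> count=1 queue=[] holders={T2,T4,T5}
Step 4: wait(T1) -> count=0 queue=[] holders={T1,T2,T4,T5}
Step 5: wait(T3) -> count=0 queue=[T3] holders={T1,T2,T4,T5}
Step 6: signal(T1) -> count=0 queue=[] holders={T2,T3,T4,T5}
Step 7: signal(T2) -> count=1 queue=[] holders={T3,T4,T5}
Step 8: signal(T5) -> count=2 queue=[] holders={T3,T4}
Step 9: signal(T3) -> count=3 queue=[] holders={T4}
Step 10: wait(T3) -> count=2 queue=[] holders={T3,T4}
Step 11: signal(T3) -> count=3 queue=[] holders={T4}
Step 12: wait(T5) -> count=2 queue=[] holders={T4,T5}
Step 13: wait(T1) -> count=1 queue=[] holders={T1,T4,T5}
Final holders: {T1,T4,T5} -> 3 thread(s)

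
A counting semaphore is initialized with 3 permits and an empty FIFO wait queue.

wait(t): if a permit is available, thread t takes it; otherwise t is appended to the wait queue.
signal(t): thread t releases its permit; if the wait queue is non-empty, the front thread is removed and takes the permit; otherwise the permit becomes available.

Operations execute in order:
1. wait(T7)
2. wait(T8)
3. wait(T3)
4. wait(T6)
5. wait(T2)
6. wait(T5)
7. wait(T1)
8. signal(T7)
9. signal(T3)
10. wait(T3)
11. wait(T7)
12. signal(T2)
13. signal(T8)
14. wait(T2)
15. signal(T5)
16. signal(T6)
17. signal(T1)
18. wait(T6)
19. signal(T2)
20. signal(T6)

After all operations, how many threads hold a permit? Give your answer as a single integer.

Step 1: wait(T7) -> count=2 queue=[] holders={T7}
Step 2: wait(T8) -> count=1 queue=[] holders={T7,T8}
Step 3: wait(T3) -> count=0 queue=[] holders={T3,T7,T8}
Step 4: wait(T6) -> count=0 queue=[T6] holders={T3,T7,T8}
Step 5: wait(T2) -> count=0 queue=[T6,T2] holders={T3,T7,T8}
Step 6: wait(T5) -> count=0 queue=[T6,T2,T5] holders={T3,T7,T8}
Step 7: wait(T1) -> count=0 queue=[T6,T2,T5,T1] holders={T3,T7,T8}
Step 8: signal(T7) -> count=0 queue=[T2,T5,T1] holders={T3,T6,T8}
Step 9: signal(T3) -> count=0 queue=[T5,T1] holders={T2,T6,T8}
Step 10: wait(T3) -> count=0 queue=[T5,T1,T3] holders={T2,T6,T8}
Step 11: wait(T7) -> count=0 queue=[T5,T1,T3,T7] holders={T2,T6,T8}
Step 12: signal(T2) -> count=0 queue=[T1,T3,T7] holders={T5,T6,T8}
Step 13: signal(T8) -> count=0 queue=[T3,T7] holders={T1,T5,T6}
Step 14: wait(T2) -> count=0 queue=[T3,T7,T2] holders={T1,T5,T6}
Step 15: signal(T5) -> count=0 queue=[T7,T2] holders={T1,T3,T6}
Step 16: signal(T6) -> count=0 queue=[T2] holders={T1,T3,T7}
Step 17: signal(T1) -> count=0 queue=[] holders={T2,T3,T7}
Step 18: wait(T6) -> count=0 queue=[T6] holders={T2,T3,T7}
Step 19: signal(T2) -> count=0 queue=[] holders={T3,T6,T7}
Step 20: signal(T6) -> count=1 queue=[] holders={T3,T7}
Final holders: {T3,T7} -> 2 thread(s)

Answer: 2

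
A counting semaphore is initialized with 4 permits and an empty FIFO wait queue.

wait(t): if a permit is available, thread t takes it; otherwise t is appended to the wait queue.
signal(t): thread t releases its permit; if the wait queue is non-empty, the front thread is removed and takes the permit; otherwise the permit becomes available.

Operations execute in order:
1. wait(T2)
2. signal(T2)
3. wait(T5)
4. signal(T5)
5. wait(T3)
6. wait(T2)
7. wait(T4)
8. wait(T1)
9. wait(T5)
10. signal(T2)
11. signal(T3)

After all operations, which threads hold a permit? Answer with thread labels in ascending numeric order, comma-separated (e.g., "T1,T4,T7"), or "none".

Step 1: wait(T2) -> count=3 queue=[] holders={T2}
Step 2: signal(T2) -> count=4 queue=[] holders={none}
Step 3: wait(T5) -> count=3 queue=[] holders={T5}
Step 4: signal(T5) -> count=4 queue=[] holders={none}
Step 5: wait(T3) -> count=3 queue=[] holders={T3}
Step 6: wait(T2) -> count=2 queue=[] holders={T2,T3}
Step 7: wait(T4) -> count=1 queue=[] holders={T2,T3,T4}
Step 8: wait(T1) -> count=0 queue=[] holders={T1,T2,T3,T4}
Step 9: wait(T5) -> count=0 queue=[T5] holders={T1,T2,T3,T4}
Step 10: signal(T2) -> count=0 queue=[] holders={T1,T3,T4,T5}
Step 11: signal(T3) -> count=1 queue=[] holders={T1,T4,T5}
Final holders: T1,T4,T5

Answer: T1,T4,T5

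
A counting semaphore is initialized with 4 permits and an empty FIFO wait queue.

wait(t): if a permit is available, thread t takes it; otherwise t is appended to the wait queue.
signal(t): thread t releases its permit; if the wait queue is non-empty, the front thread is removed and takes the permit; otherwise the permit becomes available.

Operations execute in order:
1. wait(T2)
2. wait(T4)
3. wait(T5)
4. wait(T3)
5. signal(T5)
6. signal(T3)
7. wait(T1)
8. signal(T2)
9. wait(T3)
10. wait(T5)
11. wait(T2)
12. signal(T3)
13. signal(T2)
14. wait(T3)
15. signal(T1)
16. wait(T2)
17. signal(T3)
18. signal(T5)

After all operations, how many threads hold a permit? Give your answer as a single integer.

Step 1: wait(T2) -> count=3 queue=[] holders={T2}
Step 2: wait(T4) -> count=2 queue=[] holders={T2,T4}
Step 3: wait(T5) -> count=1 queue=[] holders={T2,T4,T5}
Step 4: wait(T3) -> count=0 queue=[] holders={T2,T3,T4,T5}
Step 5: signal(T5) -> count=1 queue=[] holders={T2,T3,T4}
Step 6: signal(T3) -> count=2 queue=[] holders={T2,T4}
Step 7: wait(T1) -> count=1 queue=[] holders={T1,T2,T4}
Step 8: signal(T2) -> count=2 queue=[] holders={T1,T4}
Step 9: wait(T3) -> count=1 queue=[] holders={T1,T3,T4}
Step 10: wait(T5) -> count=0 queue=[] holders={T1,T3,T4,T5}
Step 11: wait(T2) -> count=0 queue=[T2] holders={T1,T3,T4,T5}
Step 12: signal(T3) -> count=0 queue=[] holders={T1,T2,T4,T5}
Step 13: signal(T2) -> count=1 queue=[] holders={T1,T4,T5}
Step 14: wait(T3) -> count=0 queue=[] holders={T1,T3,T4,T5}
Step 15: signal(T1) -> count=1 queue=[] holders={T3,T4,T5}
Step 16: wait(T2) -> count=0 queue=[] holders={T2,T3,T4,T5}
Step 17: signal(T3) -> count=1 queue=[] holders={T2,T4,T5}
Step 18: signal(T5) -> count=2 queue=[] holders={T2,T4}
Final holders: {T2,T4} -> 2 thread(s)

Answer: 2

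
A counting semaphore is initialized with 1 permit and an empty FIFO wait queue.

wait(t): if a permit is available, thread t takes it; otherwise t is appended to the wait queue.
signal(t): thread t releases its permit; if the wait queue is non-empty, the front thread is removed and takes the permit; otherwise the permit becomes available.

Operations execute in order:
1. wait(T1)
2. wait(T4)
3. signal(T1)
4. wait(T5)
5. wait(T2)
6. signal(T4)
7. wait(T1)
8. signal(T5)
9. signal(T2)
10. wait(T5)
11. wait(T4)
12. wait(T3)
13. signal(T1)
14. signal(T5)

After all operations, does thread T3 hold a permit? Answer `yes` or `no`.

Step 1: wait(T1) -> count=0 queue=[] holders={T1}
Step 2: wait(T4) -> count=0 queue=[T4] holders={T1}
Step 3: signal(T1) -> count=0 queue=[] holders={T4}
Step 4: wait(T5) -> count=0 queue=[T5] holders={T4}
Step 5: wait(T2) -> count=0 queue=[T5,T2] holders={T4}
Step 6: signal(T4) -> count=0 queue=[T2] holders={T5}
Step 7: wait(T1) -> count=0 queue=[T2,T1] holders={T5}
Step 8: signal(T5) -> count=0 queue=[T1] holders={T2}
Step 9: signal(T2) -> count=0 queue=[] holders={T1}
Step 10: wait(T5) -> count=0 queue=[T5] holders={T1}
Step 11: wait(T4) -> count=0 queue=[T5,T4] holders={T1}
Step 12: wait(T3) -> count=0 queue=[T5,T4,T3] holders={T1}
Step 13: signal(T1) -> count=0 queue=[T4,T3] holders={T5}
Step 14: signal(T5) -> count=0 queue=[T3] holders={T4}
Final holders: {T4} -> T3 not in holders

Answer: no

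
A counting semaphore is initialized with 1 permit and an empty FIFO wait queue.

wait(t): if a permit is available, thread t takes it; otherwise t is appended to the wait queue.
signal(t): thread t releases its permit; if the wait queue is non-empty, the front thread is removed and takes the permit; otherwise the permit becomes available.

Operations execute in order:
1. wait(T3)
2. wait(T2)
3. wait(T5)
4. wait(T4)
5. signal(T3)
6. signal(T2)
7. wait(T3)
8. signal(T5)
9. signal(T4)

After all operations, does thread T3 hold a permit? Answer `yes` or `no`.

Step 1: wait(T3) -> count=0 queue=[] holders={T3}
Step 2: wait(T2) -> count=0 queue=[T2] holders={T3}
Step 3: wait(T5) -> count=0 queue=[T2,T5] holders={T3}
Step 4: wait(T4) -> count=0 queue=[T2,T5,T4] holders={T3}
Step 5: signal(T3) -> count=0 queue=[T5,T4] holders={T2}
Step 6: signal(T2) -> count=0 queue=[T4] holders={T5}
Step 7: wait(T3) -> count=0 queue=[T4,T3] holders={T5}
Step 8: signal(T5) -> count=0 queue=[T3] holders={T4}
Step 9: signal(T4) -> count=0 queue=[] holders={T3}
Final holders: {T3} -> T3 in holders

Answer: yes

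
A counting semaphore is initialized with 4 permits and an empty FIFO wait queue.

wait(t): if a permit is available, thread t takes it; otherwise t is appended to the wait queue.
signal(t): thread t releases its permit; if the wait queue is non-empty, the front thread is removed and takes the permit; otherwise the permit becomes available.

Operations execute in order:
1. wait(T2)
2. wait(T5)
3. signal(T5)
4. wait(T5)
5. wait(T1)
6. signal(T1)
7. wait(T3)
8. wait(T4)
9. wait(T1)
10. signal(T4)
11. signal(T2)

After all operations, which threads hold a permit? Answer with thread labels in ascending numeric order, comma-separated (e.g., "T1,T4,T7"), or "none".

Step 1: wait(T2) -> count=3 queue=[] holders={T2}
Step 2: wait(T5) -> count=2 queue=[] holders={T2,T5}
Step 3: signal(T5) -> count=3 queue=[] holders={T2}
Step 4: wait(T5) -> count=2 queue=[] holders={T2,T5}
Step 5: wait(T1) -> count=1 queue=[] holders={T1,T2,T5}
Step 6: signal(T1) -> count=2 queue=[] holders={T2,T5}
Step 7: wait(T3) -> count=1 queue=[] holders={T2,T3,T5}
Step 8: wait(T4) -> count=0 queue=[] holders={T2,T3,T4,T5}
Step 9: wait(T1) -> count=0 queue=[T1] holders={T2,T3,T4,T5}
Step 10: signal(T4) -> count=0 queue=[] holders={T1,T2,T3,T5}
Step 11: signal(T2) -> count=1 queue=[] holders={T1,T3,T5}
Final holders: T1,T3,T5

Answer: T1,T3,T5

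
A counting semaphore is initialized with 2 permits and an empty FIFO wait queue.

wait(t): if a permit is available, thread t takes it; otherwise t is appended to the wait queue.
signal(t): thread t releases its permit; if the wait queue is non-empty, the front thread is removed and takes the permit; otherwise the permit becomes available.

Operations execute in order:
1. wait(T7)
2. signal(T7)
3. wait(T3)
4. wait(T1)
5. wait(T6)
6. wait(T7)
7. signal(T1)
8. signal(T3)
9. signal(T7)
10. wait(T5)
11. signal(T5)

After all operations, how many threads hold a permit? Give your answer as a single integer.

Answer: 1

Derivation:
Step 1: wait(T7) -> count=1 queue=[] holders={T7}
Step 2: signal(T7) -> count=2 queue=[] holders={none}
Step 3: wait(T3) -> count=1 queue=[] holders={T3}
Step 4: wait(T1) -> count=0 queue=[] holders={T1,T3}
Step 5: wait(T6) -> count=0 queue=[T6] holders={T1,T3}
Step 6: wait(T7) -> count=0 queue=[T6,T7] holders={T1,T3}
Step 7: signal(T1) -> count=0 queue=[T7] holders={T3,T6}
Step 8: signal(T3) -> count=0 queue=[] holders={T6,T7}
Step 9: signal(T7) -> count=1 queue=[] holders={T6}
Step 10: wait(T5) -> count=0 queue=[] holders={T5,T6}
Step 11: signal(T5) -> count=1 queue=[] holders={T6}
Final holders: {T6} -> 1 thread(s)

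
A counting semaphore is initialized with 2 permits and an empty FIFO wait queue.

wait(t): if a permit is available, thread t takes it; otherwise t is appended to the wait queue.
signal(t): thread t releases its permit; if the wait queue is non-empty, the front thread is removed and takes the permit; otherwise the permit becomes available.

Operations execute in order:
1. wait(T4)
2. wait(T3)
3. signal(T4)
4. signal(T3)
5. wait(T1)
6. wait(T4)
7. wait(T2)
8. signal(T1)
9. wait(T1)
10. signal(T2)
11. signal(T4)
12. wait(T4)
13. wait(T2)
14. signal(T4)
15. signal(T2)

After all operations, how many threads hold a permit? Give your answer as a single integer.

Answer: 1

Derivation:
Step 1: wait(T4) -> count=1 queue=[] holders={T4}
Step 2: wait(T3) -> count=0 queue=[] holders={T3,T4}
Step 3: signal(T4) -> count=1 queue=[] holders={T3}
Step 4: signal(T3) -> count=2 queue=[] holders={none}
Step 5: wait(T1) -> count=1 queue=[] holders={T1}
Step 6: wait(T4) -> count=0 queue=[] holders={T1,T4}
Step 7: wait(T2) -> count=0 queue=[T2] holders={T1,T4}
Step 8: signal(T1) -> count=0 queue=[] holders={T2,T4}
Step 9: wait(T1) -> count=0 queue=[T1] holders={T2,T4}
Step 10: signal(T2) -> count=0 queue=[] holders={T1,T4}
Step 11: signal(T4) -> count=1 queue=[] holders={T1}
Step 12: wait(T4) -> count=0 queue=[] holders={T1,T4}
Step 13: wait(T2) -> count=0 queue=[T2] holders={T1,T4}
Step 14: signal(T4) -> count=0 queue=[] holders={T1,T2}
Step 15: signal(T2) -> count=1 queue=[] holders={T1}
Final holders: {T1} -> 1 thread(s)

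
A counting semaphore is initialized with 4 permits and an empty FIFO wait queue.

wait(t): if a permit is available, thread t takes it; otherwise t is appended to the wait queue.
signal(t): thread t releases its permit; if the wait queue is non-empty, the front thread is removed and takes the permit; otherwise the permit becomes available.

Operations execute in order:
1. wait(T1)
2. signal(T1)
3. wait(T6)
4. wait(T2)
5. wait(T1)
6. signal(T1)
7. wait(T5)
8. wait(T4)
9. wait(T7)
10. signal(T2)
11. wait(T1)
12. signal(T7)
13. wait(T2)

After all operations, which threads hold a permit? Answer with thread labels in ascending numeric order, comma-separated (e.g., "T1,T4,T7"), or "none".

Answer: T1,T4,T5,T6

Derivation:
Step 1: wait(T1) -> count=3 queue=[] holders={T1}
Step 2: signal(T1) -> count=4 queue=[] holders={none}
Step 3: wait(T6) -> count=3 queue=[] holders={T6}
Step 4: wait(T2) -> count=2 queue=[] holders={T2,T6}
Step 5: wait(T1) -> count=1 queue=[] holders={T1,T2,T6}
Step 6: signal(T1) -> count=2 queue=[] holders={T2,T6}
Step 7: wait(T5) -> count=1 queue=[] holders={T2,T5,T6}
Step 8: wait(T4) -> count=0 queue=[] holders={T2,T4,T5,T6}
Step 9: wait(T7) -> count=0 queue=[T7] holders={T2,T4,T5,T6}
Step 10: signal(T2) -> count=0 queue=[] holders={T4,T5,T6,T7}
Step 11: wait(T1) -> count=0 queue=[T1] holders={T4,T5,T6,T7}
Step 12: signal(T7) -> count=0 queue=[] holders={T1,T4,T5,T6}
Step 13: wait(T2) -> count=0 queue=[T2] holders={T1,T4,T5,T6}
Final holders: T1,T4,T5,T6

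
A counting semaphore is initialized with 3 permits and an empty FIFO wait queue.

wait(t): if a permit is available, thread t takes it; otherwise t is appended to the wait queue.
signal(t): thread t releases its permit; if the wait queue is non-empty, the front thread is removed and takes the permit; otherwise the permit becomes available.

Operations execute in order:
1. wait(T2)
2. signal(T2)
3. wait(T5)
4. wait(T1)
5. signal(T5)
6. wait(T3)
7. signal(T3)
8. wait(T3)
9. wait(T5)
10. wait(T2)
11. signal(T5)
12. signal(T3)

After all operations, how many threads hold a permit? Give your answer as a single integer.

Step 1: wait(T2) -> count=2 queue=[] holders={T2}
Step 2: signal(T2) -> count=3 queue=[] holders={none}
Step 3: wait(T5) -> count=2 queue=[] holders={T5}
Step 4: wait(T1) -> count=1 queue=[] holders={T1,T5}
Step 5: signal(T5) -> count=2 queue=[] holders={T1}
Step 6: wait(T3) -> count=1 queue=[] holders={T1,T3}
Step 7: signal(T3) -> count=2 queue=[] holders={T1}
Step 8: wait(T3) -> count=1 queue=[] holders={T1,T3}
Step 9: wait(T5) -> count=0 queue=[] holders={T1,T3,T5}
Step 10: wait(T2) -> count=0 queue=[T2] holders={T1,T3,T5}
Step 11: signal(T5) -> count=0 queue=[] holders={T1,T2,T3}
Step 12: signal(T3) -> count=1 queue=[] holders={T1,T2}
Final holders: {T1,T2} -> 2 thread(s)

Answer: 2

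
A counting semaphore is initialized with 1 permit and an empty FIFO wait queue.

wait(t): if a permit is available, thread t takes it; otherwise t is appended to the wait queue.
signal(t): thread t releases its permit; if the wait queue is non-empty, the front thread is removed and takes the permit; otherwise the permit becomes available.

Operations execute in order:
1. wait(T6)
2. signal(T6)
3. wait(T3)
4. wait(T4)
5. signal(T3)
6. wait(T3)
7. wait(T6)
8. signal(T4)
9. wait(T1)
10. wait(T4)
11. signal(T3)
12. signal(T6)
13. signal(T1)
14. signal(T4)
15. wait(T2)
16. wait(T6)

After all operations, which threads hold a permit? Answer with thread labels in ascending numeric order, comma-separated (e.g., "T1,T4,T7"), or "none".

Step 1: wait(T6) -> count=0 queue=[] holders={T6}
Step 2: signal(T6) -> count=1 queue=[] holders={none}
Step 3: wait(T3) -> count=0 queue=[] holders={T3}
Step 4: wait(T4) -> count=0 queue=[T4] holders={T3}
Step 5: signal(T3) -> count=0 queue=[] holders={T4}
Step 6: wait(T3) -> count=0 queue=[T3] holders={T4}
Step 7: wait(T6) -> count=0 queue=[T3,T6] holders={T4}
Step 8: signal(T4) -> count=0 queue=[T6] holders={T3}
Step 9: wait(T1) -> count=0 queue=[T6,T1] holders={T3}
Step 10: wait(T4) -> count=0 queue=[T6,T1,T4] holders={T3}
Step 11: signal(T3) -> count=0 queue=[T1,T4] holders={T6}
Step 12: signal(T6) -> count=0 queue=[T4] holders={T1}
Step 13: signal(T1) -> count=0 queue=[] holders={T4}
Step 14: signal(T4) -> count=1 queue=[] holders={none}
Step 15: wait(T2) -> count=0 queue=[] holders={T2}
Step 16: wait(T6) -> count=0 queue=[T6] holders={T2}
Final holders: T2

Answer: T2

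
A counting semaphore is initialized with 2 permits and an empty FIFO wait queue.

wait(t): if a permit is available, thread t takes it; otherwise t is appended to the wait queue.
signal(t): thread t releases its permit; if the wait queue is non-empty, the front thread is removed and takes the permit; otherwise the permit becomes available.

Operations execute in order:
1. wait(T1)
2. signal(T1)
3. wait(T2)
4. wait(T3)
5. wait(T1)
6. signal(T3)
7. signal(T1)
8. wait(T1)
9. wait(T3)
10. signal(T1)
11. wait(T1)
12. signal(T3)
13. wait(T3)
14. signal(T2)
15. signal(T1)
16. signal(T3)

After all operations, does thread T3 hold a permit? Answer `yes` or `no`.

Step 1: wait(T1) -> count=1 queue=[] holders={T1}
Step 2: signal(T1) -> count=2 queue=[] holders={none}
Step 3: wait(T2) -> count=1 queue=[] holders={T2}
Step 4: wait(T3) -> count=0 queue=[] holders={T2,T3}
Step 5: wait(T1) -> count=0 queue=[T1] holders={T2,T3}
Step 6: signal(T3) -> count=0 queue=[] holders={T1,T2}
Step 7: signal(T1) -> count=1 queue=[] holders={T2}
Step 8: wait(T1) -> count=0 queue=[] holders={T1,T2}
Step 9: wait(T3) -> count=0 queue=[T3] holders={T1,T2}
Step 10: signal(T1) -> count=0 queue=[] holders={T2,T3}
Step 11: wait(T1) -> count=0 queue=[T1] holders={T2,T3}
Step 12: signal(T3) -> count=0 queue=[] holders={T1,T2}
Step 13: wait(T3) -> count=0 queue=[T3] holders={T1,T2}
Step 14: signal(T2) -> count=0 queue=[] holders={T1,T3}
Step 15: signal(T1) -> count=1 queue=[] holders={T3}
Step 16: signal(T3) -> count=2 queue=[] holders={none}
Final holders: {none} -> T3 not in holders

Answer: no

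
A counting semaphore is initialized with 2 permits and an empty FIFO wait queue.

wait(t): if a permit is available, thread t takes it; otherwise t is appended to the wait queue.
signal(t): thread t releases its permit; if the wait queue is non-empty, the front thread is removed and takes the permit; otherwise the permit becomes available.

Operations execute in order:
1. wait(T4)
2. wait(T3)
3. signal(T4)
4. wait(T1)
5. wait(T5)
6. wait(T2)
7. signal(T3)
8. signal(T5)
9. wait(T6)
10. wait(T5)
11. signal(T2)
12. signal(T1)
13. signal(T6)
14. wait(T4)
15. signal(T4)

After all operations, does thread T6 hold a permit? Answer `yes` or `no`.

Answer: no

Derivation:
Step 1: wait(T4) -> count=1 queue=[] holders={T4}
Step 2: wait(T3) -> count=0 queue=[] holders={T3,T4}
Step 3: signal(T4) -> count=1 queue=[] holders={T3}
Step 4: wait(T1) -> count=0 queue=[] holders={T1,T3}
Step 5: wait(T5) -> count=0 queue=[T5] holders={T1,T3}
Step 6: wait(T2) -> count=0 queue=[T5,T2] holders={T1,T3}
Step 7: signal(T3) -> count=0 queue=[T2] holders={T1,T5}
Step 8: signal(T5) -> count=0 queue=[] holders={T1,T2}
Step 9: wait(T6) -> count=0 queue=[T6] holders={T1,T2}
Step 10: wait(T5) -> count=0 queue=[T6,T5] holders={T1,T2}
Step 11: signal(T2) -> count=0 queue=[T5] holders={T1,T6}
Step 12: signal(T1) -> count=0 queue=[] holders={T5,T6}
Step 13: signal(T6) -> count=1 queue=[] holders={T5}
Step 14: wait(T4) -> count=0 queue=[] holders={T4,T5}
Step 15: signal(T4) -> count=1 queue=[] holders={T5}
Final holders: {T5} -> T6 not in holders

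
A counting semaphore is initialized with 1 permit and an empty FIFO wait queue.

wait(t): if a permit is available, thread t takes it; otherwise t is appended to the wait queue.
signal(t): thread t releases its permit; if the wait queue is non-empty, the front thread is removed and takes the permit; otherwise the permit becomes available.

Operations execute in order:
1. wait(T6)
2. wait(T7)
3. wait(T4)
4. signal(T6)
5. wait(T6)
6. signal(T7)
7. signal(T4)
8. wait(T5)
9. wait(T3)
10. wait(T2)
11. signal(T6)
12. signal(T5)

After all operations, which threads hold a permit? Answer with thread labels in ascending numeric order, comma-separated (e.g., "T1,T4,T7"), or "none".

Answer: T3

Derivation:
Step 1: wait(T6) -> count=0 queue=[] holders={T6}
Step 2: wait(T7) -> count=0 queue=[T7] holders={T6}
Step 3: wait(T4) -> count=0 queue=[T7,T4] holders={T6}
Step 4: signal(T6) -> count=0 queue=[T4] holders={T7}
Step 5: wait(T6) -> count=0 queue=[T4,T6] holders={T7}
Step 6: signal(T7) -> count=0 queue=[T6] holders={T4}
Step 7: signal(T4) -> count=0 queue=[] holders={T6}
Step 8: wait(T5) -> count=0 queue=[T5] holders={T6}
Step 9: wait(T3) -> count=0 queue=[T5,T3] holders={T6}
Step 10: wait(T2) -> count=0 queue=[T5,T3,T2] holders={T6}
Step 11: signal(T6) -> count=0 queue=[T3,T2] holders={T5}
Step 12: signal(T5) -> count=0 queue=[T2] holders={T3}
Final holders: T3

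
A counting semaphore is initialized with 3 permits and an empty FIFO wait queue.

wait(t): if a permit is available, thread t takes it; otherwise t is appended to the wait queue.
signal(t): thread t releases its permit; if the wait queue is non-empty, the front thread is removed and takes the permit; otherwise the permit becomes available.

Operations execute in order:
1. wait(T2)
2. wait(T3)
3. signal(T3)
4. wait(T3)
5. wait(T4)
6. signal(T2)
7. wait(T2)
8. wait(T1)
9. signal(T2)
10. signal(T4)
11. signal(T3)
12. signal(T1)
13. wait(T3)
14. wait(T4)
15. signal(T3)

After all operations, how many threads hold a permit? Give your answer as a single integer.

Answer: 1

Derivation:
Step 1: wait(T2) -> count=2 queue=[] holders={T2}
Step 2: wait(T3) -> count=1 queue=[] holders={T2,T3}
Step 3: signal(T3) -> count=2 queue=[] holders={T2}
Step 4: wait(T3) -> count=1 queue=[] holders={T2,T3}
Step 5: wait(T4) -> count=0 queue=[] holders={T2,T3,T4}
Step 6: signal(T2) -> count=1 queue=[] holders={T3,T4}
Step 7: wait(T2) -> count=0 queue=[] holders={T2,T3,T4}
Step 8: wait(T1) -> count=0 queue=[T1] holders={T2,T3,T4}
Step 9: signal(T2) -> count=0 queue=[] holders={T1,T3,T4}
Step 10: signal(T4) -> count=1 queue=[] holders={T1,T3}
Step 11: signal(T3) -> count=2 queue=[] holders={T1}
Step 12: signal(T1) -> count=3 queue=[] holders={none}
Step 13: wait(T3) -> count=2 queue=[] holders={T3}
Step 14: wait(T4) -> count=1 queue=[] holders={T3,T4}
Step 15: signal(T3) -> count=2 queue=[] holders={T4}
Final holders: {T4} -> 1 thread(s)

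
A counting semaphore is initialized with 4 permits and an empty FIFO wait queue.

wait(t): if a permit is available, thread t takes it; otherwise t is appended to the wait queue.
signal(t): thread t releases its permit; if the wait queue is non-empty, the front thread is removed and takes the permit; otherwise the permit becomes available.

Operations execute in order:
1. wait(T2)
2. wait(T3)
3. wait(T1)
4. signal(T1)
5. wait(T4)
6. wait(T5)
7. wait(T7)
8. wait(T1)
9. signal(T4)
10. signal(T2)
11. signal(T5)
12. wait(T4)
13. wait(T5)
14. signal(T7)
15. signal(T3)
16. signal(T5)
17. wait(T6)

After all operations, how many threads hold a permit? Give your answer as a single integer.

Answer: 3

Derivation:
Step 1: wait(T2) -> count=3 queue=[] holders={T2}
Step 2: wait(T3) -> count=2 queue=[] holders={T2,T3}
Step 3: wait(T1) -> count=1 queue=[] holders={T1,T2,T3}
Step 4: signal(T1) -> count=2 queue=[] holders={T2,T3}
Step 5: wait(T4) -> count=1 queue=[] holders={T2,T3,T4}
Step 6: wait(T5) -> count=0 queue=[] holders={T2,T3,T4,T5}
Step 7: wait(T7) -> count=0 queue=[T7] holders={T2,T3,T4,T5}
Step 8: wait(T1) -> count=0 queue=[T7,T1] holders={T2,T3,T4,T5}
Step 9: signal(T4) -> count=0 queue=[T1] holders={T2,T3,T5,T7}
Step 10: signal(T2) -> count=0 queue=[] holders={T1,T3,T5,T7}
Step 11: signal(T5) -> count=1 queue=[] holders={T1,T3,T7}
Step 12: wait(T4) -> count=0 queue=[] holders={T1,T3,T4,T7}
Step 13: wait(T5) -> count=0 queue=[T5] holders={T1,T3,T4,T7}
Step 14: signal(T7) -> count=0 queue=[] holders={T1,T3,T4,T5}
Step 15: signal(T3) -> count=1 queue=[] holders={T1,T4,T5}
Step 16: signal(T5) -> count=2 queue=[] holders={T1,T4}
Step 17: wait(T6) -> count=1 queue=[] holders={T1,T4,T6}
Final holders: {T1,T4,T6} -> 3 thread(s)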